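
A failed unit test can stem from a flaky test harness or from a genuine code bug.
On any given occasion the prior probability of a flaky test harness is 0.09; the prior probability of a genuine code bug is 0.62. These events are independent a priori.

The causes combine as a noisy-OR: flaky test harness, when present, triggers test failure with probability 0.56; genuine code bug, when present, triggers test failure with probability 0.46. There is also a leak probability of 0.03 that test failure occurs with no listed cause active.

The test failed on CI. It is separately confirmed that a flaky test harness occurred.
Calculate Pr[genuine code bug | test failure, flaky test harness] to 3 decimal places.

Under noisy-OR, P(test failure | causes) = 1 − (1−0.03)·∏(1−qᵢ) over the active causes.
Numerator (weight on configurations with genuine code bug): 0.769528×0.62 = 0.477107
Denominator P(test failure | flaky test harness): 0.5732×0.38 + 0.769528×0.62 = 0.694923
Posterior = 0.477107 / 0.694923 ≈ 0.687

Pr[genuine code bug | test failure, flaky test harness] ≈ 0.687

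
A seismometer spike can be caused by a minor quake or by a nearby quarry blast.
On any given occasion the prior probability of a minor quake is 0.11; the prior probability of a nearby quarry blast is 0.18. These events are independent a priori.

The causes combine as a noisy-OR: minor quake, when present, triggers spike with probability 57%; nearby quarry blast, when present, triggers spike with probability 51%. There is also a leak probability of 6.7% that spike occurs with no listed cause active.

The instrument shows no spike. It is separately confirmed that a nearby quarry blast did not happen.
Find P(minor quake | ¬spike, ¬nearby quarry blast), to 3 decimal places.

Under noisy-OR, P(spike | causes) = 1 − (1−0.067)·∏(1−qᵢ) over the active causes.
For the numerator, keep only minor quake=true terms: 0.40119*0.11 = 0.044131
The normalizing constant is 0.933*0.89 + 0.40119*0.11 = 0.874501
P(minor quake | ¬spike, ¬nearby quarry blast) = 0.044131/0.874501 ≈ 0.050

P(minor quake | ¬spike, ¬nearby quarry blast) ≈ 0.050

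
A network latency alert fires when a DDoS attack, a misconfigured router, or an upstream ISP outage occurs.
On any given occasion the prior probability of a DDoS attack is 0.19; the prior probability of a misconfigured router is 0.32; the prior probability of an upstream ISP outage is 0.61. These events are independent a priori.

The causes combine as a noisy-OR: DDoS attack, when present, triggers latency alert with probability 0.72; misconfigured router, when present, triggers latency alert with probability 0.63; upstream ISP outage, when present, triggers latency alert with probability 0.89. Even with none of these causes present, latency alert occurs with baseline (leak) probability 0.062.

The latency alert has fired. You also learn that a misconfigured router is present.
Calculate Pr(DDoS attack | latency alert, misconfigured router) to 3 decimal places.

Pr(DDoS attack | latency alert, misconfigured router) ≈ 0.210

Under noisy-OR, P(latency alert | causes) = 1 − (1−0.062)·∏(1−qᵢ) over the active causes.
Sum P(latency alert|·) weighted by the priors over the 4 (DDoS attack, upstream ISP outage) configurations:
  P(latency alert | misconfigured router) = 0.65294·0.81·0.39 + 0.961823·0.81·0.61 + 0.902823·0.19·0.39 + 0.989311·0.19·0.61
        = 0.206264 + 0.475237 + 0.066899 + 0.114661 = 0.863061
Keeping only the DDoS attack-present terms gives 0.181560, so
  P(DDoS attack | latency alert, misconfigured router) = 0.181560 / 0.863061 ≈ 0.210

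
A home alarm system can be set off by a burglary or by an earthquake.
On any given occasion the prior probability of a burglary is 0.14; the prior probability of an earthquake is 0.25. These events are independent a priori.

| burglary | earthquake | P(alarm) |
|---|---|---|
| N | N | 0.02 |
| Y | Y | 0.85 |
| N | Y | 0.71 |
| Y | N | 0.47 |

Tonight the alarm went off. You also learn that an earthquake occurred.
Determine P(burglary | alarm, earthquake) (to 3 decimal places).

Sum P(alarm|·) weighted by the priors over both values of burglary:
  P(alarm | earthquake) = 0.71*0.86 + 0.85*0.14
        = 0.610600 + 0.119000 = 0.729600
Configurations with burglary contribute 0.119000, so
  P(burglary | alarm, earthquake) = 0.119000 / 0.729600 ≈ 0.163

P(burglary | alarm, earthquake) ≈ 0.163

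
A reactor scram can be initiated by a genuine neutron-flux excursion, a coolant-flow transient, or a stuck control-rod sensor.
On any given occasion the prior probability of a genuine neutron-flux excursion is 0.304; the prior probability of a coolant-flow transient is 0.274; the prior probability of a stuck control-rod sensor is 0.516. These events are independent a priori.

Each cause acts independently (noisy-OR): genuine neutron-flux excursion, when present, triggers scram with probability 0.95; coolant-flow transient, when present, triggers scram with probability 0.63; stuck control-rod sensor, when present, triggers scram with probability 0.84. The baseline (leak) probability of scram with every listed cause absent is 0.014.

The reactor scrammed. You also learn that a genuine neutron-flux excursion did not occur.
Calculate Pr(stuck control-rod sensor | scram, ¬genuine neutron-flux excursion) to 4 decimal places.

Under noisy-OR, P(scram | causes) = 1 − (1−0.014)·∏(1−qᵢ) over the active causes.
By total probability over the 4 (coolant-flow transient, stuck control-rod sensor) configurations:
  P(scram | ¬genuine neutron-flux excursion) = 0.014×0.726×0.484 + 0.84224×0.726×0.516 + 0.63518×0.274×0.484 + 0.941629×0.274×0.516
        = 0.004919 + 0.315517 + 0.084235 + 0.133131 = 0.537802
The terms with stuck control-rod sensor present sum to 0.448648, so
  P(stuck control-rod sensor | scram, ¬genuine neutron-flux excursion) = 0.448648 / 0.537802 ≈ 0.8342

Pr(stuck control-rod sensor | scram, ¬genuine neutron-flux excursion) ≈ 0.8342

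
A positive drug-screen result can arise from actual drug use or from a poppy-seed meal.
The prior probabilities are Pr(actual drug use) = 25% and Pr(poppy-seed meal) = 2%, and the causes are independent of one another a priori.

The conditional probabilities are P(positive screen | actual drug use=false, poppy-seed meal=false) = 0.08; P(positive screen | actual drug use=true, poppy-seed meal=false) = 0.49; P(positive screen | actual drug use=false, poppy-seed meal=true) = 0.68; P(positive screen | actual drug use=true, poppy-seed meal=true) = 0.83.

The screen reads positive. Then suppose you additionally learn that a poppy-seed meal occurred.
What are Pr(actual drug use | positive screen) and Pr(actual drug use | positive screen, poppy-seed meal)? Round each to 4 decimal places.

Pr(actual drug use | positive screen) ≈ 0.6429; Pr(actual drug use | positive screen, poppy-seed meal) ≈ 0.2892

By total probability over the 4 (actual drug use, poppy-seed meal) configurations:
  P(positive screen) = 0.08·0.75·0.98 + 0.68·0.75·0.02 + 0.49·0.25·0.98 + 0.83·0.25·0.02
        = 0.058800 + 0.010200 + 0.120050 + 0.004150 = 0.193200
The terms with actual drug use present sum to 0.124200, so
  P(actual drug use | positive screen) = 0.124200 / 0.193200 ≈ 0.6429

Now also conditioning on poppy-seed meal=true:
Sum P(positive screen|·) weighted by the priors over both values of actual drug use:
  P(positive screen | poppy-seed meal) = 0.68*0.75 + 0.83*0.25
        = 0.510000 + 0.207500 = 0.717500
Keeping only the actual drug use-present terms gives 0.207500, so
  P(actual drug use | positive screen, poppy-seed meal) = 0.207500 / 0.717500 ≈ 0.2892
Conditioning on poppy-seed meal lowers the posterior on actual drug use: the classic explaining-away effect in a common-effect structure.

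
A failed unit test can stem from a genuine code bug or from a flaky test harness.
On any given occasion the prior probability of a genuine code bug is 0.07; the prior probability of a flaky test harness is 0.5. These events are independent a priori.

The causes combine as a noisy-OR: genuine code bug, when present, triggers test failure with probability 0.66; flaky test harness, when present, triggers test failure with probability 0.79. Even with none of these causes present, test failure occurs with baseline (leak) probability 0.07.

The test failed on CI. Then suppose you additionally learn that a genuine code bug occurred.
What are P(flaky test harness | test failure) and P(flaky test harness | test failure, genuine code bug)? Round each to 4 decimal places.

Under noisy-OR, P(test failure | causes) = 1 − (1−0.07)·∏(1−qᵢ) over the active causes.
Numerator (weight on configurations with flaky test harness): 0.374186 + 0.032676 = 0.406862
Denominator P(test failure): 0.07×0.93×0.5 + 0.8047×0.93×0.5 + 0.6838×0.07×0.5 + 0.933598×0.07×0.5 = 0.463345
Posterior = 0.406862 / 0.463345 ≈ 0.8781

Now condition on the additional information:
Sum P(test failure|·) weighted by the priors over both values of flaky test harness:
  P(test failure | genuine code bug) = 0.6838*0.5 + 0.933598*0.5
        = 0.341900 + 0.466799 = 0.808699
The terms with flaky test harness present sum to 0.466799, so
  P(flaky test harness | test failure, genuine code bug) = 0.466799 / 0.808699 ≈ 0.5772

P(flaky test harness | test failure) ≈ 0.8781; P(flaky test harness | test failure, genuine code bug) ≈ 0.5772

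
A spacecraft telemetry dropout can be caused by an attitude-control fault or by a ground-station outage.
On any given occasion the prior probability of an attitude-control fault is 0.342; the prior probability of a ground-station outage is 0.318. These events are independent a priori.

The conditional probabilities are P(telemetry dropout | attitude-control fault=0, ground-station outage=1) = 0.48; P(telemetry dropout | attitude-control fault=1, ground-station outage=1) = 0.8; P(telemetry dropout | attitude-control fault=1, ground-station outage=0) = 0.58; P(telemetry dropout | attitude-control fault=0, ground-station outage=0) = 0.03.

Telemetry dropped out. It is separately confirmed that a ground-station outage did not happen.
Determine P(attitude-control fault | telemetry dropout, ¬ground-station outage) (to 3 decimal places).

P(attitude-control fault | telemetry dropout, ¬ground-station outage) ≈ 0.909

P(telemetry dropout | ¬ground-station outage) = 0.03×0.658 + 0.58×0.342 = 0.019740 + 0.198360 = 0.218100
Restricting to configurations with attitude-control fault present: 0.58×0.342 = 0.198360.
So P(attitude-control fault | telemetry dropout, ¬ground-station outage) = 0.198360/0.218100 ≈ 0.909.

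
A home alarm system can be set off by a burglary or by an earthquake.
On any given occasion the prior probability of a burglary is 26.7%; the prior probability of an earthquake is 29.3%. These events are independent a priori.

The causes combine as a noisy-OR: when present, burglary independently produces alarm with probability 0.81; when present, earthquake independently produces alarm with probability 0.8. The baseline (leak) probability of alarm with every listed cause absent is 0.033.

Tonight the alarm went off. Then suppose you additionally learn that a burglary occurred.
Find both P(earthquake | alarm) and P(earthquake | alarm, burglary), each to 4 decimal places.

P(earthquake | alarm) ≈ 0.5922; P(earthquake | alarm, burglary) ≈ 0.3284

Under noisy-OR, P(alarm | causes) = 1 − (1−0.033)·∏(1−qᵢ) over the active causes.
Weight on earthquake=true, given the evidence: 0.173233 + 0.075356 = 0.248589
The normalizing constant is 0.033*0.733*0.707 + 0.8066*0.733*0.293 + 0.81627*0.267*0.707 + 0.963254*0.267*0.293 = 0.419777
P(earthquake | alarm) = 0.248589/0.419777 ≈ 0.5922

Now condition on the additional information:
By total probability over both values of earthquake:
  P(alarm | burglary) = 0.81627×0.707 + 0.963254×0.293
        = 0.577103 + 0.282233 = 0.859336
The terms with earthquake present sum to 0.282233, so
  P(earthquake | alarm, burglary) = 0.282233 / 0.859336 ≈ 0.3284
Conditioning on burglary lowers the posterior on earthquake: the classic explaining-away effect in a common-effect structure.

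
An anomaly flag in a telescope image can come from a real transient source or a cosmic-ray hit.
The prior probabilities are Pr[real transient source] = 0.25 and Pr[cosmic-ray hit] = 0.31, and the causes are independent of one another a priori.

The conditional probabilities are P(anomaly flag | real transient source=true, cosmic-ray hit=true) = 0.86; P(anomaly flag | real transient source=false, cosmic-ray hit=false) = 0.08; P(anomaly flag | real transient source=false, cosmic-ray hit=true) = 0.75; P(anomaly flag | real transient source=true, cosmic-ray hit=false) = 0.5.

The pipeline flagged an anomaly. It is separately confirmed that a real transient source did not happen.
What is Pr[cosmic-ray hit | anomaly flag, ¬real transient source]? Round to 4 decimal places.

Sum P(anomaly flag|·) weighted by the priors over both values of cosmic-ray hit:
  P(anomaly flag | ¬real transient source) = 0.08·0.69 + 0.75·0.31
        = 0.055200 + 0.232500 = 0.287700
The terms with cosmic-ray hit present sum to 0.232500, so
  P(cosmic-ray hit | anomaly flag, ¬real transient source) = 0.232500 / 0.287700 ≈ 0.8081

Pr[cosmic-ray hit | anomaly flag, ¬real transient source] ≈ 0.8081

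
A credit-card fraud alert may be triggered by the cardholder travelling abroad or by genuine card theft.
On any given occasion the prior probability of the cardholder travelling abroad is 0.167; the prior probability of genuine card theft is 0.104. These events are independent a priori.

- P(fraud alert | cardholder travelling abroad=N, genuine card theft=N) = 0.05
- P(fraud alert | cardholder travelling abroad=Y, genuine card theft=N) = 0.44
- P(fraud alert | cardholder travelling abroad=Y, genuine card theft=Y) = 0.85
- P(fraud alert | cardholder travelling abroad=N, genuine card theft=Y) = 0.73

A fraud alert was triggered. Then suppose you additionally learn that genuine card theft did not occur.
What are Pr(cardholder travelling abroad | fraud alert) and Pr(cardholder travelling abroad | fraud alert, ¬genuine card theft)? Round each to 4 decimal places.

Sum P(fraud alert|·) weighted by the priors over the 4 (cardholder travelling abroad, genuine card theft) configurations:
  P(fraud alert) = 0.05×0.833×0.896 + 0.73×0.833×0.104 + 0.44×0.167×0.896 + 0.85×0.167×0.104
        = 0.037318 + 0.063241 + 0.065838 + 0.014763 = 0.181160
The terms with cardholder travelling abroad present sum to 0.080601, so
  P(cardholder travelling abroad | fraud alert) = 0.080601 / 0.181160 ≈ 0.4449

With the extra evidence:
P(fraud alert | ¬genuine card theft) = 0.05·0.833 + 0.44·0.167 = 0.041650 + 0.073480 = 0.115130
The cardholder travelling abroad-present share is 0.44·0.167 = 0.073480.
P(cardholder travelling abroad | fraud alert, ¬genuine card theft) = 0.073480 / 0.115130 ≈ 0.6382
Ruling out genuine card theft raises the posterior on cardholder travelling abroad — the flip side of explaining away.

Pr(cardholder travelling abroad | fraud alert) ≈ 0.4449; Pr(cardholder travelling abroad | fraud alert, ¬genuine card theft) ≈ 0.6382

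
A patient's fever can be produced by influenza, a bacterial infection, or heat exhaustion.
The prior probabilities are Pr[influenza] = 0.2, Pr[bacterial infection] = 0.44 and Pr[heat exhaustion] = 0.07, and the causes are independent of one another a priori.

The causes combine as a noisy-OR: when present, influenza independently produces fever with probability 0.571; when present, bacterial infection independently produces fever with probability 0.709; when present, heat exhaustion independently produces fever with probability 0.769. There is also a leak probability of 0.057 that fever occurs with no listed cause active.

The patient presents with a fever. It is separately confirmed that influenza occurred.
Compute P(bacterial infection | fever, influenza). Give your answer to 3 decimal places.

Under noisy-OR, P(fever | causes) = 1 − (1−0.057)·∏(1−qᵢ) over the active causes.
P(fever | influenza) = 0.595453×0.56×0.93 + 0.90655×0.56×0.07 + 0.882277×0.44×0.93 + 0.972806×0.44×0.07 = 0.310112 + 0.035537 + 0.361028 + 0.029962 = 0.736639
The bacterial infection-present share is 0.361028 + 0.029962 = 0.390990.
So P(bacterial infection | fever, influenza) = 0.390990/0.736639 ≈ 0.531.

P(bacterial infection | fever, influenza) ≈ 0.531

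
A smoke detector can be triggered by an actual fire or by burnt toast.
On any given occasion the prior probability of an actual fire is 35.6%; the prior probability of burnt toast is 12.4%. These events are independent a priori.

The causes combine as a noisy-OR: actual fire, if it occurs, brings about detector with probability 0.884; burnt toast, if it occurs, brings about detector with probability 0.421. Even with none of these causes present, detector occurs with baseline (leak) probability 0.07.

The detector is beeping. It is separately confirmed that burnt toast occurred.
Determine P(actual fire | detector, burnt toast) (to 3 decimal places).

Under noisy-OR, P(detector | causes) = 1 − (1−0.07)·∏(1−qᵢ) over the active causes.
Enumerate both values of actual fire and weight by the priors:
  P(detector | burnt toast) = 0.46153·0.644 + 0.937537·0.356
        = 0.297225 + 0.333763 = 0.630988
The terms with actual fire present sum to 0.333763, so
  P(actual fire | detector, burnt toast) = 0.333763 / 0.630988 ≈ 0.529

P(actual fire | detector, burnt toast) ≈ 0.529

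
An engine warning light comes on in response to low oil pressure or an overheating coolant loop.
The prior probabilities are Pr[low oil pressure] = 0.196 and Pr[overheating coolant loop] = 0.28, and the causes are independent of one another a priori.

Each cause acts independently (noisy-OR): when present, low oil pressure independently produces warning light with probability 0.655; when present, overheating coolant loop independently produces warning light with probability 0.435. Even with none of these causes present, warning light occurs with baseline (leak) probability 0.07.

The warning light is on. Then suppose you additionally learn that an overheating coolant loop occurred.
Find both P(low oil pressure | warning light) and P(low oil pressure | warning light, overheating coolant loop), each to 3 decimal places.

Under noisy-OR, P(warning light | causes) = 1 − (1−0.07)·∏(1−qᵢ) over the active causes.
Weight on low oil pressure=true, given the evidence: 0.095842 + 0.044931 = 0.140773
Denominator P(warning light): 0.07*0.804*0.72 + 0.47455*0.804*0.28 + 0.67915*0.196*0.72 + 0.81872*0.196*0.28 = 0.288126
Posterior = 0.140773 / 0.288126 ≈ 0.489

Now condition on the additional information:
Sum P(warning light|·) weighted by the priors over both values of low oil pressure:
  P(warning light | overheating coolant loop) = 0.47455·0.804 + 0.81872·0.196
        = 0.381538 + 0.160469 = 0.542007
Keeping only the low oil pressure-present terms gives 0.160469, so
  P(low oil pressure | warning light, overheating coolant loop) = 0.160469 / 0.542007 ≈ 0.296
Conditioning on overheating coolant loop lowers the posterior on low oil pressure: the classic explaining-away effect in a common-effect structure.

P(low oil pressure | warning light) ≈ 0.489; P(low oil pressure | warning light, overheating coolant loop) ≈ 0.296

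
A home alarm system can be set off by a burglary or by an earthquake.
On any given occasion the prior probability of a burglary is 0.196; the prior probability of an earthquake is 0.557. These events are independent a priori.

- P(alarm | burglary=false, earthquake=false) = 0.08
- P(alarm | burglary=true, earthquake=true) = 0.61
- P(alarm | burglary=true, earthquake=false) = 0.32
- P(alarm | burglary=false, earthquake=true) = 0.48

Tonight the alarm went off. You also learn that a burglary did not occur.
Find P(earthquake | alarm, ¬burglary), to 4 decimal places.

P(earthquake | alarm, ¬burglary) ≈ 0.8830

P(alarm | ¬burglary) = 0.08×0.443 + 0.48×0.557 = 0.035440 + 0.267360 = 0.302800
The earthquake-present share is 0.48×0.557 = 0.267360.
Hence the posterior is 0.267360/0.302800 ≈ 0.8830.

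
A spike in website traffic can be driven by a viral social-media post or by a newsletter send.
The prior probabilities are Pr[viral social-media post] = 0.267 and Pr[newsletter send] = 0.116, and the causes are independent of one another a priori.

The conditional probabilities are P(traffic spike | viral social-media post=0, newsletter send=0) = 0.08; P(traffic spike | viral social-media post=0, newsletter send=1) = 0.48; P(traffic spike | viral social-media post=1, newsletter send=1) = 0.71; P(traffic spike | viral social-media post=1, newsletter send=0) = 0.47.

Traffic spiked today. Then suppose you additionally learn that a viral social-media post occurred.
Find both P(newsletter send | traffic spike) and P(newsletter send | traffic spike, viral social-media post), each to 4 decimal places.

P(newsletter send | traffic spike) ≈ 0.2784; P(newsletter send | traffic spike, viral social-media post) ≈ 0.1654

Numerator (weight on configurations with newsletter send): 0.040813 + 0.021990 = 0.062803
Normalizer over all consistent configurations: 0.08·0.733·0.884 + 0.48·0.733·0.116 + 0.47·0.267·0.884 + 0.71·0.267·0.116 = 0.225574
Posterior = 0.062803 / 0.225574 ≈ 0.2784

Now condition on the additional information:
P(traffic spike | viral social-media post) = 0.47·0.884 + 0.71·0.116 = 0.415480 + 0.082360 = 0.497840
The newsletter send-present share is 0.71·0.116 = 0.082360.
Hence the posterior is 0.082360/0.497840 ≈ 0.1654.
Conditioning on viral social-media post lowers the posterior on newsletter send: the classic explaining-away effect in a common-effect structure.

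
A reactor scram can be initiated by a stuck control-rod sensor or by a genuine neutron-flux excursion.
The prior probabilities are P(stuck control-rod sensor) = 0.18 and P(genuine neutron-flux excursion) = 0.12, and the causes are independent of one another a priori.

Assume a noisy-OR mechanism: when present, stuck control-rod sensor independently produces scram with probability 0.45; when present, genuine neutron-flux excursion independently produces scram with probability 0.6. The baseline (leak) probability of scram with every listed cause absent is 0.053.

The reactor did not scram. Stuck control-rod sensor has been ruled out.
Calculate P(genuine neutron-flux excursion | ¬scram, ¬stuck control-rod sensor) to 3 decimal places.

P(genuine neutron-flux excursion | ¬scram, ¬stuck control-rod sensor) ≈ 0.052

Under noisy-OR, P(scram | causes) = 1 − (1−0.053)·∏(1−qᵢ) over the active causes.
P(¬scram | ¬stuck control-rod sensor) = 0.947·0.88 + 0.3788·0.12 = 0.833360 + 0.045456 = 0.878816
The genuine neutron-flux excursion-present share is 0.3788·0.12 = 0.045456.
So P(genuine neutron-flux excursion | ¬scram, ¬stuck control-rod sensor) = 0.045456/0.878816 ≈ 0.052.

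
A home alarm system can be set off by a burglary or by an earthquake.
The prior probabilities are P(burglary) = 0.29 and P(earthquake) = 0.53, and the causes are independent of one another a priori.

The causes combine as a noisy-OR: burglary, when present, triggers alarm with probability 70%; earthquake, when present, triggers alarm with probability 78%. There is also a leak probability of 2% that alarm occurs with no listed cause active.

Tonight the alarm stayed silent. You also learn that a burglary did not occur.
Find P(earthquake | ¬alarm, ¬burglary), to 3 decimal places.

Under noisy-OR, P(alarm | causes) = 1 − (1−0.02)·∏(1−qᵢ) over the active causes.
P(¬alarm | ¬burglary) = 0.98*0.47 + 0.2156*0.53 = 0.460600 + 0.114268 = 0.574868
Restricting to configurations with earthquake present: 0.2156*0.53 = 0.114268.
P(earthquake | ¬alarm, ¬burglary) = 0.114268 / 0.574868 ≈ 0.199

P(earthquake | ¬alarm, ¬burglary) ≈ 0.199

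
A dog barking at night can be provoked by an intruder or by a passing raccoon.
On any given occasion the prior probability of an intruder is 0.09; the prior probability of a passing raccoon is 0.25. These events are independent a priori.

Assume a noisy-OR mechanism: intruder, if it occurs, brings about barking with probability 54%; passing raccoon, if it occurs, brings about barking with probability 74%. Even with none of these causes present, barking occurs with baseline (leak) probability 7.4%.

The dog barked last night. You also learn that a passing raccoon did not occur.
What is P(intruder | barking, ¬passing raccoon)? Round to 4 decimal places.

Under noisy-OR, P(barking | causes) = 1 − (1−0.074)·∏(1−qᵢ) over the active causes.
Weight on intruder=true, given the evidence: 0.57404*0.09 = 0.051664
Normalizer over all consistent configurations: 0.074*0.91 + 0.57404*0.09 = 0.119004
Posterior = 0.051664 / 0.119004 ≈ 0.4341

P(intruder | barking, ¬passing raccoon) ≈ 0.4341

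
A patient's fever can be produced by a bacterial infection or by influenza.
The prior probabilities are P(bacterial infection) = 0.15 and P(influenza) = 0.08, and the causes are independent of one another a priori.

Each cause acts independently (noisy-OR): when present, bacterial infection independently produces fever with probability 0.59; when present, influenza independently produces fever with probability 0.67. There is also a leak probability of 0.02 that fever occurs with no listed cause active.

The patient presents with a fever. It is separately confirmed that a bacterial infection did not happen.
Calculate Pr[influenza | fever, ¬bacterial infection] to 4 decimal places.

Under noisy-OR, P(fever | causes) = 1 − (1−0.02)·∏(1−qᵢ) over the active causes.
By total probability over both values of influenza:
  P(fever | ¬bacterial infection) = 0.02×0.92 + 0.6766×0.08
        = 0.018400 + 0.054128 = 0.072528
The terms with influenza present sum to 0.054128, so
  P(influenza | fever, ¬bacterial infection) = 0.054128 / 0.072528 ≈ 0.7463

Pr[influenza | fever, ¬bacterial infection] ≈ 0.7463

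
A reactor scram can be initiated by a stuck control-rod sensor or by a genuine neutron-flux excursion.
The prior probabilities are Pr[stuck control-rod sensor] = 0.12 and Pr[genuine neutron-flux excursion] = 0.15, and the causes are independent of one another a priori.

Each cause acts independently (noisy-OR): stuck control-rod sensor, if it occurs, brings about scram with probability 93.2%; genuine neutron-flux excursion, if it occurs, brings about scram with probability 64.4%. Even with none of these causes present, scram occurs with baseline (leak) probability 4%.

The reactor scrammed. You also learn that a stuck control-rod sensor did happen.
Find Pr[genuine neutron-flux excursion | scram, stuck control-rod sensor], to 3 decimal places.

Pr[genuine neutron-flux excursion | scram, stuck control-rod sensor] ≈ 0.156

Under noisy-OR, P(scram | causes) = 1 − (1−0.04)·∏(1−qᵢ) over the active causes.
Enumerate both values of genuine neutron-flux excursion and weight by the priors:
  P(scram | stuck control-rod sensor) = 0.93472*0.85 + 0.97676*0.15
        = 0.794512 + 0.146514 = 0.941026
Configurations with genuine neutron-flux excursion contribute 0.146514, so
  P(genuine neutron-flux excursion | scram, stuck control-rod sensor) = 0.146514 / 0.941026 ≈ 0.156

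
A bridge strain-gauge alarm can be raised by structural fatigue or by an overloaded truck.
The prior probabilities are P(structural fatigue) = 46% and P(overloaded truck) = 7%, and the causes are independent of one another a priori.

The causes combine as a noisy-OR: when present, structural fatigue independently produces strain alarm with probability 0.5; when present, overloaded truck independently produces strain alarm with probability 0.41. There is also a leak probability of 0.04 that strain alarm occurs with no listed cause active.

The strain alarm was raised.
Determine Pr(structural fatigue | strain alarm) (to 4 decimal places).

Pr(structural fatigue | strain alarm) ≈ 0.8707

Under noisy-OR, P(strain alarm | causes) = 1 − (1−0.04)·∏(1−qᵢ) over the active causes.
By total probability over the 4 (structural fatigue, overloaded truck) configurations:
  P(strain alarm) = 0.04×0.54×0.93 + 0.4336×0.54×0.07 + 0.52×0.46×0.93 + 0.7168×0.46×0.07
        = 0.020088 + 0.016390 + 0.222456 + 0.023081 = 0.282015
Keeping only the structural fatigue-present terms gives 0.245537, so
  P(structural fatigue | strain alarm) = 0.245537 / 0.282015 ≈ 0.8707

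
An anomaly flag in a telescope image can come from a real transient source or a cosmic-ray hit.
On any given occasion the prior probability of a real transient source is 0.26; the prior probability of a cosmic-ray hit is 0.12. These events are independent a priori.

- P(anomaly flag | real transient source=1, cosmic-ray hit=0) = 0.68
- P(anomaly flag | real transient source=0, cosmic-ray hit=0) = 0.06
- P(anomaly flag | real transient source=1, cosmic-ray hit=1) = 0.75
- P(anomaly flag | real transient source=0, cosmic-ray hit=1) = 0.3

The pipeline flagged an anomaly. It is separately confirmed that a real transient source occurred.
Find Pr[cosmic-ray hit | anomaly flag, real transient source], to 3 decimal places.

P(anomaly flag | real transient source) = 0.68*0.88 + 0.75*0.12 = 0.598400 + 0.090000 = 0.688400
Of this, 0.090000 comes from 0.75*0.12 (the cosmic-ray hit=true cases).
P(cosmic-ray hit | anomaly flag, real transient source) = 0.090000 / 0.688400 ≈ 0.131

Pr[cosmic-ray hit | anomaly flag, real transient source] ≈ 0.131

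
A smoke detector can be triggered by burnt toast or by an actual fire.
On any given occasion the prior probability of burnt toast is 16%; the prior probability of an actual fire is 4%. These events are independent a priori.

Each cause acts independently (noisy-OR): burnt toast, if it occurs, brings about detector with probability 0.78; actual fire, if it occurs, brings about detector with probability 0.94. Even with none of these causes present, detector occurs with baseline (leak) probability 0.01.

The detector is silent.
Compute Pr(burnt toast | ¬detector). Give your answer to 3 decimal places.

Under noisy-OR, P(detector | causes) = 1 − (1−0.01)·∏(1−qᵢ) over the active causes.
P(¬detector) = 0.99·0.84·0.96 + 0.0594·0.84·0.04 + 0.2178·0.16·0.96 + 0.013068·0.16·0.04 = 0.798336 + 0.001996 + 0.033454 + 0.000084 = 0.833870
Restricting to configurations with burnt toast present: 0.033454 + 0.000084 = 0.033538.
P(burnt toast | ¬detector) = 0.033538 / 0.833870 ≈ 0.040

Pr(burnt toast | ¬detector) ≈ 0.040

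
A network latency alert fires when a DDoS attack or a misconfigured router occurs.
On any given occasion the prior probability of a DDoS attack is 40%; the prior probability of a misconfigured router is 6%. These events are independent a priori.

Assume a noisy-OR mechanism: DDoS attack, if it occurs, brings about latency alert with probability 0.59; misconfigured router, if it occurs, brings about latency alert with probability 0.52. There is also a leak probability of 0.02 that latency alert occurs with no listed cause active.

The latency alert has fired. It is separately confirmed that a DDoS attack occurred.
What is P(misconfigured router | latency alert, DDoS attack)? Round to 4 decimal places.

P(misconfigured router | latency alert, DDoS attack) ≈ 0.0793

Under noisy-OR, P(latency alert | causes) = 1 − (1−0.02)·∏(1−qᵢ) over the active causes.
P(latency alert | DDoS attack) = 0.5982×0.94 + 0.807136×0.06 = 0.562308 + 0.048428 = 0.610736
Of this, 0.048428 comes from 0.807136×0.06 (the misconfigured router=true cases).
P(misconfigured router | latency alert, DDoS attack) = 0.048428 / 0.610736 ≈ 0.0793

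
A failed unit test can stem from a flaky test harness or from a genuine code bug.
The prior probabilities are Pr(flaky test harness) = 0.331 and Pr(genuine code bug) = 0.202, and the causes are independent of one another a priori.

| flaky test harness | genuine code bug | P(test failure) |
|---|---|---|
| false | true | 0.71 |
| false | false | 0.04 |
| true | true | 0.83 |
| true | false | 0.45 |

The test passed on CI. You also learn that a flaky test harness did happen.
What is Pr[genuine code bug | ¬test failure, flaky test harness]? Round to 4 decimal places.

Pr[genuine code bug | ¬test failure, flaky test harness] ≈ 0.0726

Weight on genuine code bug=true, given the evidence: 0.17*0.202 = 0.034340
The normalizing constant is 0.55*0.798 + 0.17*0.202 = 0.473240
P(genuine code bug | ¬test failure, flaky test harness) = 0.034340/0.473240 ≈ 0.0726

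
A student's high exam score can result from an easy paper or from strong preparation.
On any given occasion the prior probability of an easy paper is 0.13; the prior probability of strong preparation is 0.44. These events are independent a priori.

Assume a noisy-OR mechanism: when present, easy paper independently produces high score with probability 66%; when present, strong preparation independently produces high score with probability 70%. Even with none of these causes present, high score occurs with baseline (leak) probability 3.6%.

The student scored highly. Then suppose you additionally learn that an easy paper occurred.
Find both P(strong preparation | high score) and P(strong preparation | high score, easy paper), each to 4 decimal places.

P(strong preparation | high score) ≈ 0.8296; P(strong preparation | high score, easy paper) ≈ 0.5131

Under noisy-OR, P(high score | causes) = 1 − (1−0.036)·∏(1−qᵢ) over the active causes.
For the numerator, keep only strong preparation=true terms: 0.272094 + 0.051576 = 0.323670
Normalizer over all consistent configurations: 0.036·0.87·0.56 + 0.7108·0.87·0.44 + 0.67224·0.13·0.56 + 0.901672·0.13·0.44 = 0.390148
P(strong preparation | high score) = 0.323670/0.390148 ≈ 0.8296

Now condition on the additional information:
P(high score | easy paper) = 0.67224·0.56 + 0.901672·0.44 = 0.376454 + 0.396736 = 0.773190
Restricting to configurations with strong preparation present: 0.901672·0.44 = 0.396736.
P(strong preparation | high score, easy paper) = 0.396736 / 0.773190 ≈ 0.5131
— easy paper explains away the evidence for strong preparation.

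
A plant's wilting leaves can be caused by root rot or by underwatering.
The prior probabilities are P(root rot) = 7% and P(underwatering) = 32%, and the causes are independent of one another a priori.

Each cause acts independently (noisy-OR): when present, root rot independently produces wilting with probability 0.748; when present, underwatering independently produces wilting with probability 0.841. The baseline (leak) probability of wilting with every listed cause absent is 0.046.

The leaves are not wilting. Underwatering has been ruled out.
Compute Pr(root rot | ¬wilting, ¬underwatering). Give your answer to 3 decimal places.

Pr(root rot | ¬wilting, ¬underwatering) ≈ 0.019

Under noisy-OR, P(wilting | causes) = 1 − (1−0.046)·∏(1−qᵢ) over the active causes.
Enumerate both values of root rot and weight by the priors:
  P(¬wilting | ¬underwatering) = 0.954×0.93 + 0.240408×0.07
        = 0.887220 + 0.016829 = 0.904049
Configurations with root rot contribute 0.016829, so
  P(root rot | ¬wilting, ¬underwatering) = 0.016829 / 0.904049 ≈ 0.019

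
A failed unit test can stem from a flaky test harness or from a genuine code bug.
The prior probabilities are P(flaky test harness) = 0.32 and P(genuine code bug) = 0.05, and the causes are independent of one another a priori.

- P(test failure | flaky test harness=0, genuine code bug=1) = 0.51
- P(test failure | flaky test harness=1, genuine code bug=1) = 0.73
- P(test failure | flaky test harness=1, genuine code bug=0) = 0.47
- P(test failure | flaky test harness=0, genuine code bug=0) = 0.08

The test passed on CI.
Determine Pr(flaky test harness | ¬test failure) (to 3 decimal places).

P(¬test failure) = 0.92·0.68·0.95 + 0.49·0.68·0.05 + 0.53·0.32·0.95 + 0.27·0.32·0.05 = 0.594320 + 0.016660 + 0.161120 + 0.004320 = 0.776420
Restricting to configurations with flaky test harness present: 0.161120 + 0.004320 = 0.165440.
P(flaky test harness | ¬test failure) = 0.165440 / 0.776420 ≈ 0.213

Pr(flaky test harness | ¬test failure) ≈ 0.213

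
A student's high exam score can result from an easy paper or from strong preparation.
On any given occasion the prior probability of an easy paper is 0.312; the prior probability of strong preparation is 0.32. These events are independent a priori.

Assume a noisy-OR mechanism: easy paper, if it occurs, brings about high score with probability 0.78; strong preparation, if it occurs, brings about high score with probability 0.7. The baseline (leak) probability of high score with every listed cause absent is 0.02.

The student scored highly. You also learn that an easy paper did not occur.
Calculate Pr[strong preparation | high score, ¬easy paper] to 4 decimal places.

Under noisy-OR, P(high score | causes) = 1 − (1−0.02)·∏(1−qᵢ) over the active causes.
P(high score | ¬easy paper) = 0.02·0.68 + 0.706·0.32 = 0.013600 + 0.225920 = 0.239520
Restricting to configurations with strong preparation present: 0.706·0.32 = 0.225920.
P(strong preparation | high score, ¬easy paper) = 0.225920 / 0.239520 ≈ 0.9432

Pr[strong preparation | high score, ¬easy paper] ≈ 0.9432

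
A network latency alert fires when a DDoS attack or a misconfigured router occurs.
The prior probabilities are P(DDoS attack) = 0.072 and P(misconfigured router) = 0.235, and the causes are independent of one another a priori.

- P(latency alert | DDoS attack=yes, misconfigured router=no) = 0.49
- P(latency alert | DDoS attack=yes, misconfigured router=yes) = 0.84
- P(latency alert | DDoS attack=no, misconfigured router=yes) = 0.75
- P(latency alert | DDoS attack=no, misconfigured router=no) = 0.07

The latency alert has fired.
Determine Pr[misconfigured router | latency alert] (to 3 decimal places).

By total probability over the 4 (DDoS attack, misconfigured router) configurations:
  P(latency alert) = 0.07×0.928×0.765 + 0.75×0.928×0.235 + 0.49×0.072×0.765 + 0.84×0.072×0.235
        = 0.049694 + 0.163560 + 0.026989 + 0.014213 = 0.254456
Configurations with misconfigured router contribute 0.177773, so
  P(misconfigured router | latency alert) = 0.177773 / 0.254456 ≈ 0.699

Pr[misconfigured router | latency alert] ≈ 0.699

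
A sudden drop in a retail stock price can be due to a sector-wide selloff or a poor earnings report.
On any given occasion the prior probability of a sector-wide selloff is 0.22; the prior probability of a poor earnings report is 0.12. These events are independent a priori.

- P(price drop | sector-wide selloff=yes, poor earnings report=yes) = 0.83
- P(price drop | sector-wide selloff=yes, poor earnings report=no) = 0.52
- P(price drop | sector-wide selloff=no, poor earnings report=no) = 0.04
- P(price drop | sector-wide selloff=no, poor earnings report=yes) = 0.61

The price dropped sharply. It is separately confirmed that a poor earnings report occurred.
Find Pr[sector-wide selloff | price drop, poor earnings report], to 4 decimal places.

Sum P(price drop|·) weighted by the priors over both values of sector-wide selloff:
  P(price drop | poor earnings report) = 0.61*0.78 + 0.83*0.22
        = 0.475800 + 0.182600 = 0.658400
Configurations with sector-wide selloff contribute 0.182600, so
  P(sector-wide selloff | price drop, poor earnings report) = 0.182600 / 0.658400 ≈ 0.2773

Pr[sector-wide selloff | price drop, poor earnings report] ≈ 0.2773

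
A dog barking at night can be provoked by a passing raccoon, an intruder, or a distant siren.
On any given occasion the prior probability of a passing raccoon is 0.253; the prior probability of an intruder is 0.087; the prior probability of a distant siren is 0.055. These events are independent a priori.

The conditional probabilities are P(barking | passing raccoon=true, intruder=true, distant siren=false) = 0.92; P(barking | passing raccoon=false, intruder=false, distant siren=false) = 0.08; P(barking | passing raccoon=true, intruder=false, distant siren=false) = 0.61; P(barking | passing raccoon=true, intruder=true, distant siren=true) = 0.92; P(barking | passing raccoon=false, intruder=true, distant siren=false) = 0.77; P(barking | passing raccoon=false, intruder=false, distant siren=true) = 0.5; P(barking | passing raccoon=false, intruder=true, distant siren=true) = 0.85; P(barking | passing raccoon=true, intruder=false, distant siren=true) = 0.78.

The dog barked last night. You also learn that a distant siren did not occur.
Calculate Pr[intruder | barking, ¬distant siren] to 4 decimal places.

Pr[intruder | barking, ¬distant siren] ≈ 0.2645

Sum P(barking|·) weighted by the priors over the 4 (passing raccoon, intruder) configurations:
  P(barking | ¬distant siren) = 0.08*0.747*0.913 + 0.77*0.747*0.087 + 0.61*0.253*0.913 + 0.92*0.253*0.087
        = 0.054561 + 0.050042 + 0.140903 + 0.020250 = 0.265756
The terms with intruder present sum to 0.070292, so
  P(intruder | barking, ¬distant siren) = 0.070292 / 0.265756 ≈ 0.2645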